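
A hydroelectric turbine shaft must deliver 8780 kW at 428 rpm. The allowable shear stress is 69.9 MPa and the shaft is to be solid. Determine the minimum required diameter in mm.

ω = 2π·428/60 = 44.82 rad/s, so T = P/ω = 8780×10³ / 44.82 = 195900 N·m.
For a solid shaft τ_max = 16T/(πd³), so d = (16T/(π τ_allow))^(1/3) = (16·195900/(π·6.99×10^7))^(1/3) = 0.2426 m.

243 mm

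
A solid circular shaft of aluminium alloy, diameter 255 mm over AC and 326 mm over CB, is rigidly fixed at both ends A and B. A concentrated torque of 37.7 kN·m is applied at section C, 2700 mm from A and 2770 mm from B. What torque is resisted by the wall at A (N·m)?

10500 N·m

Compatibility: T_A·a/J_AC = T_B·b/J_CB with T_A + T_B = T₀.
J_AC = 4.15×10^-4 m⁴, J_CB = 1.11×10^-3 m⁴, so T_A = T₀·(J_AC/a)/((J_AC/a)+(J_CB/b)) = 10460 N·m, T_B = 27240 N·m.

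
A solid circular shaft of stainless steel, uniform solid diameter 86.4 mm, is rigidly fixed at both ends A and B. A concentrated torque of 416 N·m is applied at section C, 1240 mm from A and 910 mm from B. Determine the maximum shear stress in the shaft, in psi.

275 psi

With uniform GJ and both ends fixed, compatibility θ_AC = θ_CB gives T_A·a = T_B·b, together with T_A + T_B = T₀.
T_A = T₀·b/(a+b) = 416.0·910/2150 = 176.1 N·m; T_B = 239.9 N·m.
τ in each portion: τ_AC = 1.39×10^6 Pa, τ_CB = 1.89×10^6 Pa; maximum is in CB.
τ_max = T_CB·r/J = 239.9·0.0432/5.47×10^-6 = 1.895×10^6 Pa.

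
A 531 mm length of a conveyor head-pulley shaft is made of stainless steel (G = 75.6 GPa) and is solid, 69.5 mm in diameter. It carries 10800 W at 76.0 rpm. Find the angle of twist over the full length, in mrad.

ω = 2π·76.0/60 = 7.959 rad/s, so T = P/ω = 10800 / 7.959 = 1357 N·m.
J = πd⁴/32 = π(0.0695)⁴/32 = 2.291×10^-6 m⁴.
θ = T·L/(G·J) = 1357 × 0.531 / (75.6×10⁹ × 2.291×10^-6) = 4.161×10^-3 rad.

4.16 mrad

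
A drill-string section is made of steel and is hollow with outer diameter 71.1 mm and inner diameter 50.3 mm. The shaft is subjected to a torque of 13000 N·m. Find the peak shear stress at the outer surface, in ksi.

35.6 ksi

J = π(d_o⁴ − d_i⁴)/32 = π(0.0711⁴ − 0.0503⁴)/32 = 1.880×10^-6 m⁴.
τ_max = T·r/J = 13000 × 0.0355 / 1.880×10^-6 = 2.458×10^8 Pa.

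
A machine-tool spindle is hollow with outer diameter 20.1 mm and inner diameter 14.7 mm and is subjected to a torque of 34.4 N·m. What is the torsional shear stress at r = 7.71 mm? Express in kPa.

J = π(d_o⁴ − d_i⁴)/32 = π(0.0201⁴ − 0.0147⁴)/32 = 1.144×10^-8 m⁴.
Shear stress varies linearly with radius: τ = T·r/J = 34.40 × 0.00771 / 1.144×10^-8 = 2.318×10^7 Pa.

23200 kPa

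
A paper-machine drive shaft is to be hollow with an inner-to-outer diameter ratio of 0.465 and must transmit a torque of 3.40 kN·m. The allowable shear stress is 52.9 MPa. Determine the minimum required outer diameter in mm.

70.0 mm

For a hollow shaft with d_i/d_o = 0.465: τ_max = 16T/(π d_o³ (1−k⁴)), so d_o = [16T/(π τ_allow (1−k⁴))]^(1/3) = [16·3400/(π·5.29×10^7·0.9532)]^(1/3) = 0.07003 m.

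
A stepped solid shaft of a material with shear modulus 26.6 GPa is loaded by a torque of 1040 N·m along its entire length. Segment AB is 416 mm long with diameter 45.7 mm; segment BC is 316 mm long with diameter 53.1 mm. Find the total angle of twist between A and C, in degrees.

3.08°

J_AB = π(0.0457)⁴/32 = 4.28×10^-7 m⁴; J_BC = π(0.0531)⁴/32 = 7.81×10^-7 m⁴.
θ = (T/G)·Σ L_i/J_i = (1040/26.6×10⁹)·(0.416/4.28×10^-7 + 0.316/7.81×10^-7) = 0.05381 rad.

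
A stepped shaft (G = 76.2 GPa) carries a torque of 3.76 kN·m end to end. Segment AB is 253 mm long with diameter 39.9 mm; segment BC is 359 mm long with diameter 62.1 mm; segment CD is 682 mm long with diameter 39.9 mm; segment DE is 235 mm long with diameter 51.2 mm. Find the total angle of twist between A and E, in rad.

0.215 rad

J_AB = π(0.0399)⁴/32 = 2.49×10^-7 m⁴; J_BC = π(0.0621)⁴/32 = 1.46×10^-6 m⁴; J_CD = π(0.0399)⁴/32 = 2.49×10^-7 m⁴; J_DE = π(0.0512)⁴/32 = 6.75×10^-7 m⁴.
θ = (T/G)·Σ L_i/J_i = (3760/76.2×10⁹)·(0.253/2.49×10^-7 + 0.359/1.46×10^-6 + 0.682/2.49×10^-7 + 0.235/6.75×10^-7) = 0.2147 rad.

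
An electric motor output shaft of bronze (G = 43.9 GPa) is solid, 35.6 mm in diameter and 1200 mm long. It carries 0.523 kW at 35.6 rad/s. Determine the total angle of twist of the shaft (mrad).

2.55 mrad

ω = 35.6 rad/s, so T = P/ω = 0.523×10³ / 35.60 = 14.69 N·m.
J = πd⁴/32 = π(0.0356)⁴/32 = 1.577×10^-7 m⁴.
θ = T·L/(G·J) = 14.69 × 1.20 / (43.9×10⁹ × 1.577×10^-7) = 2.547×10^-3 rad.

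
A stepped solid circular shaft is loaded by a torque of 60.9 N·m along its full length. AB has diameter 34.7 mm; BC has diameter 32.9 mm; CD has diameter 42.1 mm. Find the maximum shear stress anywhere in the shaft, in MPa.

Under the same torque, τ_max = 16T/(πd³) is largest where d is smallest — segment BC (d = 32.9 mm).
τ_max = 16·60.90/(π·(0.0329)³) = 8.710×10^6 Pa.

8.71 MPa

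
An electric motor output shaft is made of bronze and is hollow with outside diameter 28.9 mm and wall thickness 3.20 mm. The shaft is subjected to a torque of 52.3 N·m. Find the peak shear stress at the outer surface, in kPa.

J = π(d_o⁴ − d_i⁴)/32 = π(0.0289⁴ − 0.0225⁴)/32 = 4.332×10^-8 m⁴.
τ_max = T·r/J = 52.30 × 0.0144 / 4.332×10^-8 = 1.744×10^7 Pa.

17400 kPa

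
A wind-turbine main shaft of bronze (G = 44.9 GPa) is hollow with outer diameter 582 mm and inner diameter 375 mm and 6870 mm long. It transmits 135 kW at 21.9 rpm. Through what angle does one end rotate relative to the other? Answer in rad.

ω = 2π·21.9/60 = 2.293 rad/s, so T = P/ω = 135×10³ / 2.293 = 58870 N·m.
J = π(d_o⁴ − d_i⁴)/32 = π(0.582⁴ − 0.375⁴)/32 = 9.323×10^-3 m⁴.
θ = T·L/(G·J) = 58870 × 6.87 / (44.9×10⁹ × 9.323×10^-3) = 9.661×10^-4 rad.

9.66e-4 rad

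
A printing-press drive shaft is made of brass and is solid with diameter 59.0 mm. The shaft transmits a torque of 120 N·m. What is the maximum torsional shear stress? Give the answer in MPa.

2.98 MPa

J = πd⁴/32 = π(0.0590)⁴/32 = 1.190×10^-6 m⁴.
τ_max = T·r/J = 120.0 × 0.0295 / 1.190×10^-6 = 2.976×10^6 Pa.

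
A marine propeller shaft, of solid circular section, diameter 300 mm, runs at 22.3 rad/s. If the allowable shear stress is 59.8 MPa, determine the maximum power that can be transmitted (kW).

J = πd⁴/32 = π(0.300)⁴/32 = 7.952×10^-4 m⁴.
T_max = τ_allow·J/r = 5.98×10^7 × 7.952×10^-4 / 0.150 = 317000 N·m.
ω = 22.3 rad/s, so P_max = T_max·ω = 7.070×10^6 W.

7070 kW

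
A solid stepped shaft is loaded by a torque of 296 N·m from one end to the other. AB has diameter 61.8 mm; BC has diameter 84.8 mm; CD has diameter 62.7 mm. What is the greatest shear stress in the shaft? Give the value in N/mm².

Under the same torque, τ_max = 16T/(πd³) is largest where d is smallest — segment AB (d = 61.8 mm).
τ_max = 16·296.0/(π·(0.0618)³) = 6.387×10^6 Pa.

6.39 N/mm²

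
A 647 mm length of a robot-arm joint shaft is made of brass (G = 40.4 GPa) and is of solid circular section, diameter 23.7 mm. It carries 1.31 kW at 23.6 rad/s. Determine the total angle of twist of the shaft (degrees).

1.64°

ω = 23.6 rad/s, so T = P/ω = 1.31×10³ / 23.60 = 55.51 N·m.
J = πd⁴/32 = π(0.0237)⁴/32 = 3.097×10^-8 m⁴.
θ = T·L/(G·J) = 55.51 × 0.647 / (40.4×10⁹ × 3.097×10^-8) = 0.02870 rad.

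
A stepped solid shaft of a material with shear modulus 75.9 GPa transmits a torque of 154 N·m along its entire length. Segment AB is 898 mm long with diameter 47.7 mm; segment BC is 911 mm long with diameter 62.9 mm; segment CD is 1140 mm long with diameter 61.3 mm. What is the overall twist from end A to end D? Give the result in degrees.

0.370°

J_AB = π(0.0477)⁴/32 = 5.08×10^-7 m⁴; J_BC = π(0.0629)⁴/32 = 1.54×10^-6 m⁴; J_CD = π(0.0613)⁴/32 = 1.39×10^-6 m⁴.
θ = (T/G)·Σ L_i/J_i = (154.0/75.9×10⁹)·(0.898/5.08×10^-7 + 0.911/1.54×10^-6 + 1.14/1.39×10^-6) = 6.456×10^-3 rad.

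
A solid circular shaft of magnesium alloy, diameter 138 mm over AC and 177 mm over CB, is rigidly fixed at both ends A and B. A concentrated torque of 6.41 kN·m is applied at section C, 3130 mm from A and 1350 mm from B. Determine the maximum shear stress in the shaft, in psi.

Compatibility: T_A·a/J_AC = T_B·b/J_CB with T_A + T_B = T₀.
J_AC = 3.56×10^-5 m⁴, J_CB = 9.64×10^-5 m⁴, so T_A = T₀·(J_AC/a)/((J_AC/a)+(J_CB/b)) = 881.1 N·m, T_B = 5529 N·m.
τ in each portion: τ_AC = 1.71×10^6 Pa, τ_CB = 5.08×10^6 Pa; maximum is in CB.
τ_max = T_CB·r/J = 5529·0.0885/9.64×10^-5 = 5.078×10^6 Pa.

736 psi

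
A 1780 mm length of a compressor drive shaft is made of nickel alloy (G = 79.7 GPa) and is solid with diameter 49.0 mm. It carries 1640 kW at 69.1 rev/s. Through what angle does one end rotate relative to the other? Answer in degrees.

ω = 2π·69.1 = 434.2 rad/s, so T = P/ω = 1640×10³ / 434.2 = 3777 N·m.
J = πd⁴/32 = π(0.0490)⁴/32 = 5.660×10^-7 m⁴.
θ = T·L/(G·J) = 3777 × 1.78 / (79.7×10⁹ × 5.660×10^-7) = 0.1491 rad.

8.54°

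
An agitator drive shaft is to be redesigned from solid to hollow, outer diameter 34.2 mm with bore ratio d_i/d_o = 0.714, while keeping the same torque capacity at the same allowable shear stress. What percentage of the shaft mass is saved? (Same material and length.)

40.1 %

Equal τ_max and T ⇒ the solid shaft needs d_s³ = d_o³(1−k⁴), so d_s = 34.2·(1−0.714⁴)^(1/3) = 30.94 mm.
Area ratio A_h/A_s = d_o²(1−k²)/d_s² = (1−k²)/(1−k⁴)^(2/3) = 0.5991.
Mass saving = 1 − 0.5991 = 40.1 %.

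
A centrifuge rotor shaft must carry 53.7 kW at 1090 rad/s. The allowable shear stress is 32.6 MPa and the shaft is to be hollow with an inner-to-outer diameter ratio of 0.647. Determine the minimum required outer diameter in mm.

ω = 1090 rad/s, so T = P/ω = 53.7×10³ / 1090 = 49.27 N·m.
For a hollow shaft with d_i/d_o = 0.647: τ_max = 16T/(π d_o³ (1−k⁴)), so d_o = [16T/(π τ_allow (1−k⁴))]^(1/3) = [16·49.27/(π·3.26×10^7·0.8248)]^(1/3) = 0.02105 m.

21.1 mm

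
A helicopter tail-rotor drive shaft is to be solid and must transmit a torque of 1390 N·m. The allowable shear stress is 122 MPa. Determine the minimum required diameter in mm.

For a solid shaft τ_max = 16T/(πd³), so d = (16T/(π τ_allow))^(1/3) = (16·1390/(π·1.22×10^8))^(1/3) = 0.03871 m.

38.7 mm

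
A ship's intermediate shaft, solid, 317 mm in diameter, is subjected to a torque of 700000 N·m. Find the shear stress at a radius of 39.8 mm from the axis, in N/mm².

28.1 N/mm²

J = πd⁴/32 = π(0.317)⁴/32 = 9.914×10^-4 m⁴.
Shear stress varies linearly with radius: τ = T·r/J = 700000 × 0.0398 / 9.914×10^-4 = 2.810×10^7 Pa.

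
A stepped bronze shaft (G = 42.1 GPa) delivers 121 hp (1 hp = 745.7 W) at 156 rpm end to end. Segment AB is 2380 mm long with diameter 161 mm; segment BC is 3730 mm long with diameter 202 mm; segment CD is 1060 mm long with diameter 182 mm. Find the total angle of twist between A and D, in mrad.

9.02 mrad

ω = 2π·156/60 = 16.34 rad/s, so T = P/ω = 121×745.7 / 16.34 = 5523 N·m.
J_AB = π(0.161)⁴/32 = 6.60×10^-5 m⁴; J_BC = π(0.202)⁴/32 = 1.63×10^-4 m⁴; J_CD = π(0.182)⁴/32 = 1.08×10^-4 m⁴.
θ = (T/G)·Σ L_i/J_i = (5523/42.1×10⁹)·(2.38/6.60×10^-5 + 3.73/1.63×10^-4 + 1.06/1.08×10^-4) = 9.018×10^-3 rad.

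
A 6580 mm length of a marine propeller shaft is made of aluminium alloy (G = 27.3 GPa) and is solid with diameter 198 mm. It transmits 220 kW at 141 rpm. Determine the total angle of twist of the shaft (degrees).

1.36°

ω = 2π·141/60 = 14.77 rad/s, so T = P/ω = 220×10³ / 14.77 = 14900 N·m.
J = πd⁴/32 = π(0.198)⁴/32 = 1.509×10^-4 m⁴.
θ = T·L/(G·J) = 14900 × 6.58 / (27.3×10⁹ × 1.509×10^-4) = 0.02380 rad.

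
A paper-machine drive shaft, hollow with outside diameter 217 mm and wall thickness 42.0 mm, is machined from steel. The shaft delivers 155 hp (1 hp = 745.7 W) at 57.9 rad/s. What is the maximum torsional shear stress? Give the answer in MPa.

ω = 57.9 rad/s, so T = P/ω = 155×745.7 / 57.90 = 1996 N·m.
J = π(d_o⁴ − d_i⁴)/32 = π(0.217⁴ − 0.133⁴)/32 = 1.870×10^-4 m⁴.
τ_max = T·r/J = 1996 × 0.108 / 1.870×10^-4 = 1.158×10^6 Pa.

1.16 MPa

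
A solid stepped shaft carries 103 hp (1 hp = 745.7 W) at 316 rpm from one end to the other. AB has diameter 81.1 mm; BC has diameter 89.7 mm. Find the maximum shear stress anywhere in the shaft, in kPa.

ω = 2π·316/60 = 33.09 rad/s, so T = P/ω = 103×745.7 / 33.09 = 2321 N·m.
Under the same torque, τ_max = 16T/(πd³) is largest where d is smallest — segment AB (d = 81.1 mm).
τ_max = 16·2321/(π·(0.0811)³) = 2.216×10^7 Pa.

22200 kPa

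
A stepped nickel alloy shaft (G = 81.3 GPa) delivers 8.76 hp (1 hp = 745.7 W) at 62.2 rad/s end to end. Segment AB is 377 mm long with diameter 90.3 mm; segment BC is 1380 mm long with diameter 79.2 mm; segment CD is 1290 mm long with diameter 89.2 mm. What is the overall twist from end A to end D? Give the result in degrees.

0.0461°

ω = 62.2 rad/s, so T = P/ω = 8.76×745.7 / 62.20 = 105.0 N·m.
J_AB = π(0.0903)⁴/32 = 6.53×10^-6 m⁴; J_BC = π(0.0792)⁴/32 = 3.86×10^-6 m⁴; J_CD = π(0.0892)⁴/32 = 6.22×10^-6 m⁴.
θ = (T/G)·Σ L_i/J_i = (105.0/81.3×10⁹)·(0.377/6.53×10^-6 + 1.38/3.86×10^-6 + 1.29/6.22×10^-6) = 8.042×10^-4 rad.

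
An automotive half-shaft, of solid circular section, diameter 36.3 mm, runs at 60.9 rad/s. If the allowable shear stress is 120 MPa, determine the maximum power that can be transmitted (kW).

J = πd⁴/32 = π(0.0363)⁴/32 = 1.705×10^-7 m⁴.
T_max = τ_allow·J/r = 1.20×10^8 × 1.705×10^-7 / 0.0181 = 1127 N·m.
ω = 60.9 rad/s, so P_max = T_max·ω = 6.864×10^4 W.

68.6 kW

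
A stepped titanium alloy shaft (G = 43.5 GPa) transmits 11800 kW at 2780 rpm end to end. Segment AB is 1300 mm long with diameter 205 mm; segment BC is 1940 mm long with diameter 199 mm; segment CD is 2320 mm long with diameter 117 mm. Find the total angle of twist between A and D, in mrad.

136 mrad

ω = 2π·2780/60 = 291.1 rad/s, so T = P/ω = 11800×10³ / 291.1 = 40530 N·m.
J_AB = π(0.205)⁴/32 = 1.73×10^-4 m⁴; J_BC = π(0.199)⁴/32 = 1.54×10^-4 m⁴; J_CD = π(0.117)⁴/32 = 1.84×10^-5 m⁴.
θ = (T/G)·Σ L_i/J_i = (40530/43.5×10⁹)·(1.30/1.73×10^-4 + 1.94/1.54×10^-4 + 2.32/1.84×10^-5) = 0.1362 rad.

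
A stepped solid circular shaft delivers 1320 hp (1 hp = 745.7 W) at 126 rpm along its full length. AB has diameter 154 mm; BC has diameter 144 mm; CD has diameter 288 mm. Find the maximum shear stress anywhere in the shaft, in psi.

18500 psi

ω = 2π·126/60 = 13.19 rad/s, so T = P/ω = 1320×745.7 / 13.19 = 74600 N·m.
Under the same torque, τ_max = 16T/(πd³) is largest where d is smallest — segment BC (d = 144 mm).
τ_max = 16·74600/(π·(0.144)³) = 1.272×10^8 Pa.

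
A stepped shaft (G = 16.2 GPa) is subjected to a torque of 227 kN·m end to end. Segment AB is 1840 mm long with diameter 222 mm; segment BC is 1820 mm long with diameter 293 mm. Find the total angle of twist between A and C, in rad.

J_AB = π(0.222)⁴/32 = 2.38×10^-4 m⁴; J_BC = π(0.293)⁴/32 = 7.24×10^-4 m⁴.
θ = (T/G)·Σ L_i/J_i = (227000/16.2×10⁹)·(1.84/2.38×10^-4 + 1.82/7.24×10^-4) = 0.1434 rad.

0.143 rad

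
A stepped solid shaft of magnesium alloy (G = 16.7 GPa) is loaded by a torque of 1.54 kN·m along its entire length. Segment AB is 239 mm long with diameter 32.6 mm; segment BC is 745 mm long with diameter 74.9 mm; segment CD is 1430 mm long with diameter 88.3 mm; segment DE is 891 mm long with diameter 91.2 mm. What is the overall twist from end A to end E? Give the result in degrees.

J_AB = π(0.0326)⁴/32 = 1.11×10^-7 m⁴; J_BC = π(0.0749)⁴/32 = 3.09×10^-6 m⁴; J_CD = π(0.0883)⁴/32 = 5.97×10^-6 m⁴; J_DE = π(0.0912)⁴/32 = 6.79×10^-6 m⁴.
θ = (T/G)·Σ L_i/J_i = (1540/16.7×10⁹)·(0.239/1.11×10^-7 + 0.745/3.09×10^-6 + 1.43/5.97×10^-6 + 0.891/6.79×10^-6) = 0.2552 rad.

14.6°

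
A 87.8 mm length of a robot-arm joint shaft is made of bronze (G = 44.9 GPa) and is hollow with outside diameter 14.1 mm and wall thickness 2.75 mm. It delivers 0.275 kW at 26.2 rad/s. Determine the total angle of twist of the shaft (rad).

0.00614 rad

ω = 26.2 rad/s, so T = P/ω = 0.275×10³ / 26.20 = 10.50 N·m.
J = π(d_o⁴ − d_i⁴)/32 = π(0.0141⁴ − 0.00860⁴)/32 = 3.343×10^-9 m⁴.
θ = T·L/(G·J) = 10.50 × 0.0878 / (44.9×10⁹ × 3.343×10^-9) = 6.139×10^-3 rad.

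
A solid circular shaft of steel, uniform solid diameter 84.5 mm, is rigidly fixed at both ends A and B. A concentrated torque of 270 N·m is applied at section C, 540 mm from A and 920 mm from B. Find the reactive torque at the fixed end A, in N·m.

With uniform GJ and both ends fixed, compatibility θ_AC = θ_CB gives T_A·a = T_B·b, together with T_A + T_B = T₀.
T_A = T₀·b/(a+b) = 270.0·920/1460 = 170.1 N·m; T_B = 99.86 N·m.

170 N·m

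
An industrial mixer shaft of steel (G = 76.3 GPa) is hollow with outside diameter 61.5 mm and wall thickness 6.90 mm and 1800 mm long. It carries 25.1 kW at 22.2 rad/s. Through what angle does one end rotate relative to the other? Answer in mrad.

29.8 mrad

ω = 22.2 rad/s, so T = P/ω = 25.1×10³ / 22.20 = 1131 N·m.
J = π(d_o⁴ − d_i⁴)/32 = π(0.0615⁴ − 0.0477⁴)/32 = 8.962×10^-7 m⁴.
θ = T·L/(G·J) = 1131 × 1.80 / (76.3×10⁹ × 8.962×10^-7) = 0.02976 rad.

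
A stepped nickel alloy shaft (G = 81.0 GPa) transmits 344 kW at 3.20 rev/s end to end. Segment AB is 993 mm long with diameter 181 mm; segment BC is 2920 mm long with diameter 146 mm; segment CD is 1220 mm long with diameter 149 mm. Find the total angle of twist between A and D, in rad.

ω = 2π·3.20 = 20.11 rad/s, so T = P/ω = 344×10³ / 20.11 = 17110 N·m.
J_AB = π(0.181)⁴/32 = 1.05×10^-4 m⁴; J_BC = π(0.146)⁴/32 = 4.46×10^-5 m⁴; J_CD = π(0.149)⁴/32 = 4.84×10^-5 m⁴.
θ = (T/G)·Σ L_i/J_i = (17110/81.0×10⁹)·(0.993/1.05×10^-4 + 2.92/4.46×10^-5 + 1.22/4.84×10^-5) = 0.02114 rad.

0.0211 rad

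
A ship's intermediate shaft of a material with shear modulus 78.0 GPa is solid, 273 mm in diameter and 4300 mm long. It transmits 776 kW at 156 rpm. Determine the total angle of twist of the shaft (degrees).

ω = 2π·156/60 = 16.34 rad/s, so T = P/ω = 776×10³ / 16.34 = 47500 N·m.
J = πd⁴/32 = π(0.273)⁴/32 = 5.453×10^-4 m⁴.
θ = T·L/(G·J) = 47500 × 4.30 / (78.0×10⁹ × 5.453×10^-4) = 4.802×10^-3 rad.

0.275°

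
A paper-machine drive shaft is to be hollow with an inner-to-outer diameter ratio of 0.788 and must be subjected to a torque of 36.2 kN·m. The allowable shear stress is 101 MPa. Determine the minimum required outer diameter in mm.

For a hollow shaft with d_i/d_o = 0.788: τ_max = 16T/(π d_o³ (1−k⁴)), so d_o = [16T/(π τ_allow (1−k⁴))]^(1/3) = [16·36200/(π·1.01×10^8·0.6144)]^(1/3) = 0.1438 m.

144 mm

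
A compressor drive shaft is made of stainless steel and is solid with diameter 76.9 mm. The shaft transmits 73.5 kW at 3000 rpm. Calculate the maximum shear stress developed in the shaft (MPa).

2.62 MPa

ω = 2π·3000/60 = 314.2 rad/s, so T = P/ω = 73.5×10³ / 314.2 = 234.0 N·m.
J = πd⁴/32 = π(0.0769)⁴/32 = 3.433×10^-6 m⁴.
τ_max = T·r/J = 234.0 × 0.0385 / 3.433×10^-6 = 2.620×10^6 Pa.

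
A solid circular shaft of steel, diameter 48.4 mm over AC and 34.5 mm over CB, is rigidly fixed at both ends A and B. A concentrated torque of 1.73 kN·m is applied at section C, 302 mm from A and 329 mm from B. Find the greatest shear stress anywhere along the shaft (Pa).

Compatibility: T_A·a/J_AC = T_B·b/J_CB with T_A + T_B = T₀.
J_AC = 5.39×10^-7 m⁴, J_CB = 1.39×10^-7 m⁴, so T_A = T₀·(J_AC/a)/((J_AC/a)+(J_CB/b)) = 1399 N·m, T_B = 331.4 N·m.
τ in each portion: τ_AC = 6.28×10^7 Pa, τ_CB = 4.11×10^7 Pa; maximum is in AC.
τ_max = T_AC·r/J = 1399·0.0242/5.39×10^-7 = 6.282×10^7 Pa.

6.28e7 Pa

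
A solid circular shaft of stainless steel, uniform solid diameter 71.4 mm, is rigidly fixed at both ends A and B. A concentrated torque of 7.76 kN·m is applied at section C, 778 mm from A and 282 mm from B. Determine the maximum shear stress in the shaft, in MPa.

79.7 MPa

With uniform GJ and both ends fixed, compatibility θ_AC = θ_CB gives T_A·a = T_B·b, together with T_A + T_B = T₀.
T_A = T₀·b/(a+b) = 7760·282/1060 = 2064 N·m; T_B = 5696 N·m.
τ in each portion: τ_AC = 2.89×10^7 Pa, τ_CB = 7.97×10^7 Pa; maximum is in CB.
τ_max = T_CB·r/J = 5696·0.0357/2.55×10^-6 = 7.969×10^7 Pa.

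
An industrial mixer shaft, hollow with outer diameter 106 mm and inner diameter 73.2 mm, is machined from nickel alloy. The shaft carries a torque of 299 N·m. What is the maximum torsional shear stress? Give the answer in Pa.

1.65e6 Pa

J = π(d_o⁴ − d_i⁴)/32 = π(0.106⁴ − 0.0732⁴)/32 = 9.576×10^-6 m⁴.
τ_max = T·r/J = 299.0 × 0.0530 / 9.576×10^-6 = 1.655×10^6 Pa.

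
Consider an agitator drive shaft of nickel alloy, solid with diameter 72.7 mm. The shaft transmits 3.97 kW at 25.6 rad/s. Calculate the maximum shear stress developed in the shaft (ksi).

0.298 ksi

ω = 25.6 rad/s, so T = P/ω = 3.97×10³ / 25.60 = 155.1 N·m.
J = πd⁴/32 = π(0.0727)⁴/32 = 2.742×10^-6 m⁴.
τ_max = T·r/J = 155.1 × 0.0364 / 2.742×10^-6 = 2.055×10^6 Pa.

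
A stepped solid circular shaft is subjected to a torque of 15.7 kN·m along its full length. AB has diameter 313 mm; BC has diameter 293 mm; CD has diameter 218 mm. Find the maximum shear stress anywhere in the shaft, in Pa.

7.72e6 Pa

Under the same torque, τ_max = 16T/(πd³) is largest where d is smallest — segment CD (d = 218 mm).
τ_max = 16·15700/(π·(0.218)³) = 7.718×10^6 Pa.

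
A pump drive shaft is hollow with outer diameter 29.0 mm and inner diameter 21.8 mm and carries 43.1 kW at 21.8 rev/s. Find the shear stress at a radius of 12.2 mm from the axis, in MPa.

ω = 2π·21.8 = 137.0 rad/s, so T = P/ω = 43.1×10³ / 137.0 = 314.7 N·m.
J = π(d_o⁴ − d_i⁴)/32 = π(0.0290⁴ − 0.0218⁴)/32 = 4.726×10^-8 m⁴.
Shear stress varies linearly with radius: τ = T·r/J = 314.7 × 0.0122 / 4.726×10^-8 = 8.122×10^7 Pa.

81.2 MPa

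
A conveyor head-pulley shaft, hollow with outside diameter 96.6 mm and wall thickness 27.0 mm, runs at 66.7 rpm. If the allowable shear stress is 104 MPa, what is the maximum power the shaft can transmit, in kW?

124 kW

J = π(d_o⁴ − d_i⁴)/32 = π(0.0966⁴ − 0.0426⁴)/32 = 8.226×10^-6 m⁴.
T_max = τ_allow·J/r = 1.04×10^8 × 8.226×10^-6 / 0.0483 = 17710 N·m.
ω = 2π·66.7/60 = 6.985 rad/s, so P_max = T_max·ω = 1.237×10^5 W.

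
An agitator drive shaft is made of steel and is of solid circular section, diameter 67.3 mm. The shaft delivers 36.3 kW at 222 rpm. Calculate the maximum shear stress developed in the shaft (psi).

3780 psi

ω = 2π·222/60 = 23.25 rad/s, so T = P/ω = 36.3×10³ / 23.25 = 1561 N·m.
J = πd⁴/32 = π(0.0673)⁴/32 = 2.014×10^-6 m⁴.
τ_max = T·r/J = 1561 × 0.0336 / 2.014×10^-6 = 2.609×10^7 Pa.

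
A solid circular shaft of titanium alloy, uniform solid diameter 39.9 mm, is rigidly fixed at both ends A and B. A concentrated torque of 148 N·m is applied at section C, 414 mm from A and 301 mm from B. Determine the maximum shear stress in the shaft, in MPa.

6.87 MPa

With uniform GJ and both ends fixed, compatibility θ_AC = θ_CB gives T_A·a = T_B·b, together with T_A + T_B = T₀.
T_A = T₀·b/(a+b) = 148.0·301/715.0 = 62.30 N·m; T_B = 85.70 N·m.
τ in each portion: τ_AC = 5.00×10^6 Pa, τ_CB = 6.87×10^6 Pa; maximum is in CB.
τ_max = T_CB·r/J = 85.70·0.0199/2.49×10^-7 = 6.871×10^6 Pa.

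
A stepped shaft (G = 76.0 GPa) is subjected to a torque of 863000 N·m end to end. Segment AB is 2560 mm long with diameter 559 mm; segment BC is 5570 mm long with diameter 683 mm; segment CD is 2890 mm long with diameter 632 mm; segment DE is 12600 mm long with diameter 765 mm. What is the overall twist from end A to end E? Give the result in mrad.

J_AB = π(0.559)⁴/32 = 9.59×10^-3 m⁴; J_BC = π(0.683)⁴/32 = 0.0214 m⁴; J_CD = π(0.632)⁴/32 = 0.0157 m⁴; J_DE = π(0.765)⁴/32 = 0.0336 m⁴.
θ = (T/G)·Σ L_i/J_i = (863000/76.0×10⁹)·(2.56/9.59×10^-3 + 5.57/0.0214 + 2.89/0.0157 + 12.6/0.0336) = 0.01234 rad.

12.3 mrad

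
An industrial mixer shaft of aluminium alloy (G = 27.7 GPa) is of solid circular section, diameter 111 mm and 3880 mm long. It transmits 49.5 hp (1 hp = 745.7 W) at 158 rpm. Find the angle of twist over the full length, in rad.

ω = 2π·158/60 = 16.55 rad/s, so T = P/ω = 49.5×745.7 / 16.55 = 2231 N·m.
J = πd⁴/32 = π(0.111)⁴/32 = 1.490×10^-5 m⁴.
θ = T·L/(G·J) = 2231 × 3.88 / (27.7×10⁹ × 1.490×10^-5) = 0.02097 rad.

0.0210 rad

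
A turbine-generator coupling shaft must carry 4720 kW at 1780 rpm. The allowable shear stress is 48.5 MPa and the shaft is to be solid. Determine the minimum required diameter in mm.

139 mm

ω = 2π·1780/60 = 186.4 rad/s, so T = P/ω = 4720×10³ / 186.4 = 25320 N·m.
For a solid shaft τ_max = 16T/(πd³), so d = (16T/(π τ_allow))^(1/3) = (16·25320/(π·4.85×10^7))^(1/3) = 0.1385 m.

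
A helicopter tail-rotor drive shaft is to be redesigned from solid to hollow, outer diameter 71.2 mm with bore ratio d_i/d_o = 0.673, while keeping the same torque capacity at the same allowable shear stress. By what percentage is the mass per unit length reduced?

36.2 %

Equal τ_max and T ⇒ the solid shaft needs d_s³ = d_o³(1−k⁴), so d_s = 71.2·(1−0.673⁴)^(1/3) = 65.95 mm.
Area ratio A_h/A_s = d_o²(1−k²)/d_s² = (1−k²)/(1−k⁴)^(2/3) = 0.6376.
Mass saving = 1 − 0.6376 = 36.2 %.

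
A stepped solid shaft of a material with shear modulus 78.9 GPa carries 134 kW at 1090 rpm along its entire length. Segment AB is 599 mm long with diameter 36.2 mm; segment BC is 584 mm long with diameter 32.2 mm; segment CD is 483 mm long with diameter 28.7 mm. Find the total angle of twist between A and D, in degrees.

ω = 2π·1090/60 = 114.1 rad/s, so T = P/ω = 134×10³ / 114.1 = 1174 N·m.
J_AB = π(0.0362)⁴/32 = 1.69×10^-7 m⁴; J_BC = π(0.0322)⁴/32 = 1.06×10^-7 m⁴; J_CD = π(0.0287)⁴/32 = 6.66×10^-8 m⁴.
θ = (T/G)·Σ L_i/J_i = (1174/78.9×10⁹)·(0.599/1.69×10^-7 + 0.584/1.06×10^-7 + 0.483/6.66×10^-8) = 0.2431 rad.

13.9°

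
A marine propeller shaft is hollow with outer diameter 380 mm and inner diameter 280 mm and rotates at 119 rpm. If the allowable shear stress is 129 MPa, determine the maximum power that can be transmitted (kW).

12200 kW

J = π(d_o⁴ − d_i⁴)/32 = π(0.380⁴ − 0.280⁴)/32 = 1.444×10^-3 m⁴.
T_max = τ_allow·J/r = 1.29×10^8 × 1.444×10^-3 / 0.190 = 980200 N·m.
ω = 2π·119/60 = 12.46 rad/s, so P_max = T_max·ω = 1.221×10^7 W.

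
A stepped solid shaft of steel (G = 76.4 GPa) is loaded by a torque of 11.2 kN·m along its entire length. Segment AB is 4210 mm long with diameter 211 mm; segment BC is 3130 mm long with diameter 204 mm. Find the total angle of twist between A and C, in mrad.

J_AB = π(0.211)⁴/32 = 1.95×10^-4 m⁴; J_BC = π(0.204)⁴/32 = 1.70×10^-4 m⁴.
θ = (T/G)·Σ L_i/J_i = (11200/76.4×10⁹)·(4.21/1.95×10^-4 + 3.13/1.70×10^-4) = 5.870×10^-3 rad.

5.87 mrad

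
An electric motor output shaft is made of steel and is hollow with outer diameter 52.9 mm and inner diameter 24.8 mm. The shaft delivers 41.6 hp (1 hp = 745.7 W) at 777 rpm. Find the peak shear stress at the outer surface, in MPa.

13.8 MPa

ω = 2π·777/60 = 81.37 rad/s, so T = P/ω = 41.6×745.7 / 81.37 = 381.2 N·m.
J = π(d_o⁴ − d_i⁴)/32 = π(0.0529⁴ − 0.0248⁴)/32 = 7.317×10^-7 m⁴.
τ_max = T·r/J = 381.2 × 0.0264 / 7.317×10^-7 = 1.378×10^7 Pa.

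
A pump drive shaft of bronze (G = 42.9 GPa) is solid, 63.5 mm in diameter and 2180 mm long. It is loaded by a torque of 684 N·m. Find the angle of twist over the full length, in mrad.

21.8 mrad

J = πd⁴/32 = π(0.0635)⁴/32 = 1.596×10^-6 m⁴.
θ = T·L/(G·J) = 684.0 × 2.18 / (42.9×10⁹ × 1.596×10^-6) = 0.02178 rad.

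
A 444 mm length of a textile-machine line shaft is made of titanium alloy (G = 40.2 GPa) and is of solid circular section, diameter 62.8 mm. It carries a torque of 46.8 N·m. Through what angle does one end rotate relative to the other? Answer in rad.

J = πd⁴/32 = π(0.0628)⁴/32 = 1.527×10^-6 m⁴.
θ = T·L/(G·J) = 46.80 × 0.444 / (40.2×10⁹ × 1.527×10^-6) = 3.385×10^-4 rad.

3.39e-4 rad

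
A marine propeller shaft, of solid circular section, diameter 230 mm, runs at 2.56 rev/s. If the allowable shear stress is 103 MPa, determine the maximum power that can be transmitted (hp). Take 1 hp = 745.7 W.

5310 hp

J = πd⁴/32 = π(0.230)⁴/32 = 2.747×10^-4 m⁴.
T_max = τ_allow·J/r = 1.03×10^8 × 2.747×10^-4 / 0.115 = 246100 N·m.
ω = 2π·2.56 = 16.08 rad/s, so P_max = T_max·ω = 3.958×10^6 W.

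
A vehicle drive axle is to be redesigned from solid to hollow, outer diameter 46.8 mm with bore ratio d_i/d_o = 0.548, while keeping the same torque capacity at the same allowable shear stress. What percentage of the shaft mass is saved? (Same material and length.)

Equal τ_max and T ⇒ the solid shaft needs d_s³ = d_o³(1−k⁴), so d_s = 46.8·(1−0.548⁴)^(1/3) = 45.35 mm.
Area ratio A_h/A_s = d_o²(1−k²)/d_s² = (1−k²)/(1−k⁴)^(2/3) = 0.7452.
Mass saving = 1 − 0.7452 = 25.5 %.

25.5 %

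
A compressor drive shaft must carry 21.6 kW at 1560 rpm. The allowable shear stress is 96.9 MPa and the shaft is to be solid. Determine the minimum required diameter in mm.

ω = 2π·1560/60 = 163.4 rad/s, so T = P/ω = 21.6×10³ / 163.4 = 132.2 N·m.
For a solid shaft τ_max = 16T/(πd³), so d = (16T/(π τ_allow))^(1/3) = (16·132.2/(π·9.69×10^7))^(1/3) = 0.01908 m.

19.1 mm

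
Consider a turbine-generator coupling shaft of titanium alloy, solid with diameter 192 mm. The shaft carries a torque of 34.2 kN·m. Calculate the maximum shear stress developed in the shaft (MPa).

24.6 MPa

J = πd⁴/32 = π(0.192)⁴/32 = 1.334×10^-4 m⁴.
τ_max = T·r/J = 34200 × 0.0960 / 1.334×10^-4 = 2.461×10^7 Pa.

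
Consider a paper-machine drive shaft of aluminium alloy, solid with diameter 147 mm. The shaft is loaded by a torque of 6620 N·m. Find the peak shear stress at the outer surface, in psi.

J = πd⁴/32 = π(0.147)⁴/32 = 4.584×10^-5 m⁴.
τ_max = T·r/J = 6620 × 0.0735 / 4.584×10^-5 = 1.061×10^7 Pa.

1540 psi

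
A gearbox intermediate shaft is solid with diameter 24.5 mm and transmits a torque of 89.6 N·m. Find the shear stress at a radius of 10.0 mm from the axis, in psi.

J = πd⁴/32 = π(0.0245)⁴/32 = 3.537×10^-8 m⁴.
Shear stress varies linearly with radius: τ = T·r/J = 89.60 × 0.0100 / 3.537×10^-8 = 2.533×10^7 Pa.

3670 psi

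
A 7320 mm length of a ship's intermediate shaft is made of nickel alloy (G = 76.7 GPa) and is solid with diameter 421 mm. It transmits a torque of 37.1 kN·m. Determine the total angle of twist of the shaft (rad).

J = πd⁴/32 = π(0.421)⁴/32 = 3.084×10^-3 m⁴.
θ = T·L/(G·J) = 37100 × 7.32 / (76.7×10⁹ × 3.084×10^-3) = 1.148×10^-3 rad.

0.00115 rad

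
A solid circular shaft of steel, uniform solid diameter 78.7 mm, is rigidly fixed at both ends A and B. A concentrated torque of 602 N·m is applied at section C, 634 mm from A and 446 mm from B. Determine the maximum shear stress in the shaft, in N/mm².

3.69 N/mm²

With uniform GJ and both ends fixed, compatibility θ_AC = θ_CB gives T_A·a = T_B·b, together with T_A + T_B = T₀.
T_A = T₀·b/(a+b) = 602.0·446/1080 = 248.6 N·m; T_B = 353.4 N·m.
τ in each portion: τ_AC = 2.60×10^6 Pa, τ_CB = 3.69×10^6 Pa; maximum is in CB.
τ_max = T_CB·r/J = 353.4·0.0394/3.77×10^-6 = 3.692×10^6 Pa.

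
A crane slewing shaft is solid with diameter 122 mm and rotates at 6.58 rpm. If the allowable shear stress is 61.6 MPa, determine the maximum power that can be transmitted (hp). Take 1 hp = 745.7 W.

J = πd⁴/32 = π(0.122)⁴/32 = 2.175×10^-5 m⁴.
T_max = τ_allow·J/r = 6.16×10^7 × 2.175×10^-5 / 0.0610 = 21960 N·m.
ω = 2π·6.58/60 = 0.6891 rad/s, so P_max = T_max·ω = 1.513×10^4 W.

20.3 hp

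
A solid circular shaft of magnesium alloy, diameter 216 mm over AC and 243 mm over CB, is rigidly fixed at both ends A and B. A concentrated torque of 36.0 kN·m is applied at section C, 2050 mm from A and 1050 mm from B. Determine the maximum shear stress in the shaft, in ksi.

1.40 ksi

Compatibility: T_A·a/J_AC = T_B·b/J_CB with T_A + T_B = T₀.
J_AC = 2.14×10^-4 m⁴, J_CB = 3.42×10^-4 m⁴, so T_A = T₀·(J_AC/a)/((J_AC/a)+(J_CB/b)) = 8722 N·m, T_B = 27280 N·m.
τ in each portion: τ_AC = 4.41×10^6 Pa, τ_CB = 9.68×10^6 Pa; maximum is in CB.
τ_max = T_CB·r/J = 27280·0.121/3.42×10^-4 = 9.682×10^6 Pa.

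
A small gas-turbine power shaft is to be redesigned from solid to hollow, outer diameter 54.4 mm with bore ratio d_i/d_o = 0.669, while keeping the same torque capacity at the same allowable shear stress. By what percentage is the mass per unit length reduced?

Equal τ_max and T ⇒ the solid shaft needs d_s³ = d_o³(1−k⁴), so d_s = 54.4·(1−0.669⁴)^(1/3) = 50.49 mm.
Area ratio A_h/A_s = d_o²(1−k²)/d_s² = (1−k²)/(1−k⁴)^(2/3) = 0.6412.
Mass saving = 1 − 0.6412 = 35.9 %.

35.9 %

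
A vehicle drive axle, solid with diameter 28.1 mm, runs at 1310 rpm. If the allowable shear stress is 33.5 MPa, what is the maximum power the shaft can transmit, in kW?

20.0 kW

J = πd⁴/32 = π(0.0281)⁴/32 = 6.121×10^-8 m⁴.
T_max = τ_allow·J/r = 3.35×10^7 × 6.121×10^-8 / 0.0140 = 145.9 N·m.
ω = 2π·1310/60 = 137.2 rad/s, so P_max = T_max·ω = 2.002×10^4 W.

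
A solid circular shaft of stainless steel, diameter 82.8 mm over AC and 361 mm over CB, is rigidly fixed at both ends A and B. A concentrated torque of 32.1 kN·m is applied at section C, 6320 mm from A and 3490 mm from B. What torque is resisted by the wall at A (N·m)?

49.0 N·m

Compatibility: T_A·a/J_AC = T_B·b/J_CB with T_A + T_B = T₀.
J_AC = 4.61×10^-6 m⁴, J_CB = 1.67×10^-3 m⁴, so T_A = T₀·(J_AC/a)/((J_AC/a)+(J_CB/b)) = 48.98 N·m, T_B = 32050 N·m.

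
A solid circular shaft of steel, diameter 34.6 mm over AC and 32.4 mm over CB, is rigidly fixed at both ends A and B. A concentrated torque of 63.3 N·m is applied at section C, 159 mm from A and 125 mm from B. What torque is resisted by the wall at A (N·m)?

Compatibility: T_A·a/J_AC = T_B·b/J_CB with T_A + T_B = T₀.
J_AC = 1.41×10^-7 m⁴, J_CB = 1.08×10^-7 m⁴, so T_A = T₀·(J_AC/a)/((J_AC/a)+(J_CB/b)) = 32.00 N·m, T_B = 31.30 N·m.

32.0 N·m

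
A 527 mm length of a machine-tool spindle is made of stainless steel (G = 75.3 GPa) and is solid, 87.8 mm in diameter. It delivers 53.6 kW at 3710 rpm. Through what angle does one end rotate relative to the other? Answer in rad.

ω = 2π·3710/60 = 388.5 rad/s, so T = P/ω = 53.6×10³ / 388.5 = 138.0 N·m.
J = πd⁴/32 = π(0.0878)⁴/32 = 5.834×10^-6 m⁴.
θ = T·L/(G·J) = 138.0 × 0.527 / (75.3×10⁹ × 5.834×10^-6) = 1.655×10^-4 rad.

1.66e-4 rad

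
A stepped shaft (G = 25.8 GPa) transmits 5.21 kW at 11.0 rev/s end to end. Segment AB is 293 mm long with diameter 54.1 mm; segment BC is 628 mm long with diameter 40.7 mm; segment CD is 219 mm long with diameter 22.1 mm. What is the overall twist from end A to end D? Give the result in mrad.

ω = 2π·11.0 = 69.12 rad/s, so T = P/ω = 5.21×10³ / 69.12 = 75.38 N·m.
J_AB = π(0.0541)⁴/32 = 8.41×10^-7 m⁴; J_BC = π(0.0407)⁴/32 = 2.69×10^-7 m⁴; J_CD = π(0.0221)⁴/32 = 2.34×10^-8 m⁴.
θ = (T/G)·Σ L_i/J_i = (75.38/25.8×10⁹)·(0.293/8.41×10^-7 + 0.628/2.69×10^-7 + 0.219/2.34×10^-8) = 0.03515 rad.

35.2 mrad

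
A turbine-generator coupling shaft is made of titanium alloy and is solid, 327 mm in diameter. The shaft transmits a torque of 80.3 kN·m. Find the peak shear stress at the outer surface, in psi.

J = πd⁴/32 = π(0.327)⁴/32 = 1.123×10^-3 m⁴.
τ_max = T·r/J = 80300 × 0.164 / 1.123×10^-3 = 1.170×10^7 Pa.

1700 psi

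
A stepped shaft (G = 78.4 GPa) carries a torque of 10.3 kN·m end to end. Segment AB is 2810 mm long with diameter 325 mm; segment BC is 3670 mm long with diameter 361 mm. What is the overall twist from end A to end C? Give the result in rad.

6.26e-4 rad

J_AB = π(0.325)⁴/32 = 1.10×10^-3 m⁴; J_BC = π(0.361)⁴/32 = 1.67×10^-3 m⁴.
θ = (T/G)·Σ L_i/J_i = (10300/78.4×10⁹)·(2.81/1.10×10^-3 + 3.67/1.67×10^-3) = 6.262×10^-4 rad.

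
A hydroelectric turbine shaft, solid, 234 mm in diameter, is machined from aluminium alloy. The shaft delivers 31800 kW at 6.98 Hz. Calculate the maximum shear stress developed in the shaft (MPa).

ω = 2π·6.98 = 43.86 rad/s, so T = P/ω = 31800×10³ / 43.86 = 725100 N·m.
J = πd⁴/32 = π(0.234)⁴/32 = 2.943×10^-4 m⁴.
τ_max = T·r/J = 725100 × 0.117 / 2.943×10^-4 = 2.882×10^8 Pa.

288 MPa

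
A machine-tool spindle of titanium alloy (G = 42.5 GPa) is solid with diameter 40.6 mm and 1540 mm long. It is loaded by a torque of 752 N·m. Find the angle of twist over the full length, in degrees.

5.85°

J = πd⁴/32 = π(0.0406)⁴/32 = 2.667×10^-7 m⁴.
θ = T·L/(G·J) = 752.0 × 1.54 / (42.5×10⁹ × 2.667×10^-7) = 0.1022 rad.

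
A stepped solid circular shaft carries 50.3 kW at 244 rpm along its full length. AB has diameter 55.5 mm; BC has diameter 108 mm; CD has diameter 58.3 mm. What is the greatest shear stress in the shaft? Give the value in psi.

8510 psi

ω = 2π·244/60 = 25.55 rad/s, so T = P/ω = 50.3×10³ / 25.55 = 1969 N·m.
Under the same torque, τ_max = 16T/(πd³) is largest where d is smallest — segment AB (d = 55.5 mm).
τ_max = 16·1969/(π·(0.0555)³) = 5.865×10^7 Pa.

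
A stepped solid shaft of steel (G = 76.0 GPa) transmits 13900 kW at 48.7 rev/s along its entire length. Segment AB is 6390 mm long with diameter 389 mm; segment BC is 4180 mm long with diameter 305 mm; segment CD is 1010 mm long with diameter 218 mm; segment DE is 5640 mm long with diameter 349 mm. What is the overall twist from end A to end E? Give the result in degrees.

ω = 2π·48.7 = 306.0 rad/s, so T = P/ω = 13900×10³ / 306.0 = 45430 N·m.
J_AB = π(0.389)⁴/32 = 2.25×10^-3 m⁴; J_BC = π(0.305)⁴/32 = 8.50×10^-4 m⁴; J_CD = π(0.218)⁴/32 = 2.22×10^-4 m⁴; J_DE = π(0.349)⁴/32 = 1.46×10^-3 m⁴.
θ = (T/G)·Σ L_i/J_i = (45430/76.0×10⁹)·(6.39/2.25×10^-3 + 4.18/8.50×10^-4 + 1.01/2.22×10^-4 + 5.64/1.46×10^-3) = 9.677×10^-3 rad.

0.554°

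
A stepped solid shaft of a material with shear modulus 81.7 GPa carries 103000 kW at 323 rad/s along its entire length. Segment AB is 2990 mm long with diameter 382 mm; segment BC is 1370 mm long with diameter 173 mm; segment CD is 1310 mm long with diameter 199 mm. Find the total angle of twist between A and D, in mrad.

ω = 323 rad/s, so T = P/ω = 103000×10³ / 323.0 = 318900 N·m.
J_AB = π(0.382)⁴/32 = 2.09×10^-3 m⁴; J_BC = π(0.173)⁴/32 = 8.79×10^-5 m⁴; J_CD = π(0.199)⁴/32 = 1.54×10^-4 m⁴.
θ = (T/G)·Σ L_i/J_i = (318900/81.7×10⁹)·(2.99/2.09×10^-3 + 1.37/8.79×10^-5 + 1.31/1.54×10^-4) = 0.09960 rad.

99.6 mrad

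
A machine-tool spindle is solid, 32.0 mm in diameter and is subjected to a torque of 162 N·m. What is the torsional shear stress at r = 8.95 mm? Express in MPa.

14.1 MPa

J = πd⁴/32 = π(0.0320)⁴/32 = 1.029×10^-7 m⁴.
Shear stress varies linearly with radius: τ = T·r/J = 162.0 × 0.00895 / 1.029×10^-7 = 1.408×10^7 Pa.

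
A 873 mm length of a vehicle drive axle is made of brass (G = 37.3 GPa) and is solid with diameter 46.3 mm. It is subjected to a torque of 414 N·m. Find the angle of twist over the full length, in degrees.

J = πd⁴/32 = π(0.0463)⁴/32 = 4.512×10^-7 m⁴.
θ = T·L/(G·J) = 414.0 × 0.873 / (37.3×10⁹ × 4.512×10^-7) = 0.02148 rad.

1.23°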